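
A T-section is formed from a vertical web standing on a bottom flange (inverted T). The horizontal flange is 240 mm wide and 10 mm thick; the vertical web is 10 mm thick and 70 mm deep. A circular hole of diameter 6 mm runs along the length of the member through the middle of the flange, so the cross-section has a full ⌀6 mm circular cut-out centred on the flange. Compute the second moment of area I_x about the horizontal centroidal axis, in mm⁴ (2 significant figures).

Break the section into simple shapes (no overlaps), measuring from the bottom-left corner of the bounding box.
Flange: 240 × 10, A = 2 400 mm², y = 5 mm, Ī = 20 000 mm⁴.
Web: 10 × 70, A = 700 mm², y = 45 mm, Ī = 285 833 mm⁴.
Hole (subtracted): ⌀6, A = 28.27 mm², y = 5 mm, Ī = 63.62 mm⁴.
Centroid: ȳ = ΣA·y / ΣA = 14.12 mm.
Transfer each piece to the horizontal centroidal axis using Ī + A·d² with d = y − 14.12:
  flange: d = -9.115 mm → contributes +219 417 mm⁴
  web: d = 30.88 mm → contributes +953 534 mm⁴
  hole: d = -9.115 mm → contributes −2 413 mm⁴
Total I = 1 170 539 mm⁴.

I_x ≈ 1.2 × 10⁶ mm⁴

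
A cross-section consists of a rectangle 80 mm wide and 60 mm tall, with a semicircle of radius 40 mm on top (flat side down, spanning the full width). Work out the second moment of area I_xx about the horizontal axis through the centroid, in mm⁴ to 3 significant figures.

Break the section into simple shapes (no overlaps), measuring from the bottom-left corner of the bounding box.
Rectangular body: 80 × 60, A = 4 800 mm², y = 30 mm, Ī = 1 440 000 mm⁴.
Semicircular cap: semicircle r = 40, A = 2513.3 mm², y = 76.977 mm, Ī = 280 978 mm⁴.
Centroid: ȳ = ΣA·y / ΣA = 46.144 mm.
Transfer each piece to the horizontal axis through the centroid using Ī + A·d² with d = y − 46.144:
  rectangular body: d = -16.144 mm → contributes +2 691 005 mm⁴
  semicircular cap: d = 30.833 mm → contributes +2 670 222 mm⁴
Total I = 5 361 227 mm⁴.

I_xx ≈ 5.36 × 10⁶ mm⁴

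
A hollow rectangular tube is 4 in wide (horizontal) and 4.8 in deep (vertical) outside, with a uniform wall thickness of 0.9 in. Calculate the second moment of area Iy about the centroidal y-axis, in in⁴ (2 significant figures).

Iy ≈ 23 in⁴

Break the section into simple shapes (no overlaps), measuring from the bottom-left corner of the bounding box.
Outer rectangle: 4 × 4.8, A = 19.2 in², x = 2 in, Ī = 25.6 in⁴.
Inner void (subtracted): 2.2 × 3, A = 6.6 in², x = 2 in, Ī = 2.662 in⁴.
By symmetry the centroid is at mid-width, x̄ = 2 in.
All pieces are centred on the centroidal y-axis, so I = ΣĪ (holes subtracted) = 22.94 in⁴.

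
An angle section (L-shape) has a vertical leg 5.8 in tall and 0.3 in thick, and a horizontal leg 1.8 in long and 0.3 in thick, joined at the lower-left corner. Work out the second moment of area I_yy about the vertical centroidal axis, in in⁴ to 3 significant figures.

Break the section into simple shapes (no overlaps), measuring from the bottom-left corner of the bounding box.
Vertical leg: 0.3 × 5.8, A = 1.74 in², x = 0.15 in, Ī = 0.01305 in⁴.
Horizontal leg (remainder): 1.5 × 0.3, A = 0.45 in², x = 1.05 in, Ī = 0.084375 in⁴.
Centroid: x̄ = ΣA·x / ΣA = 0.33493 in.
Transfer each piece to the vertical centroidal axis using Ī + A·d² with d = x − 0.33493:
  vertical leg: d = -0.18493 in → contributes +0.072557 in⁴
  horizontal leg (remainder): d = 0.71507 in → contributes +0.31447 in⁴
Total I = 0.38703 in⁴.

I_yy ≈ 0.387 in⁴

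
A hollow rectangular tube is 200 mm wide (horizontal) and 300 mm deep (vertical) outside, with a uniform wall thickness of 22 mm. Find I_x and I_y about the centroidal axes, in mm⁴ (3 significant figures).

I_x ≈ 2.32 × 10⁸ mm⁴, I_y ≈ 1.19 × 10⁸ mm⁴

Treat the section as a set of non-overlapping primitives; coordinates are from the bounding-box lower-left.
Outer rectangle: 200 × 300, A = 60 000 mm², y = 150 mm, Ī = 450 000 000 mm⁴.
Inner void (subtracted): 156 × 256, A = 39 936 mm², y = 150 mm, Ī = 218 103 808 mm⁴.
By symmetry the centroid is at mid-height, ȳ = 150 mm.
All pieces are centred on the centroidal x-axis, so I = ΣĪ (holes subtracted) = 231 896 192 mm⁴.
Repeating about the centroidal y-axis gives I_y = 119 009 792 mm⁴.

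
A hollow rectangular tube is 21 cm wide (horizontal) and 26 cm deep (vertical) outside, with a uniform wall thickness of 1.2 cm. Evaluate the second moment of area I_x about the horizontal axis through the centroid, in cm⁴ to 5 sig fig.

Split into non-overlapping primitives; take the origin at the lower-left of the bounding box.
Outer rectangle: 21 × 26, A = 546 cm², y = 13 cm, Ī = 30 758 cm⁴.
Inner void (subtracted): 18.6 × 23.6, A = 438.96 cm², y = 13 cm, Ī = 20373.6 cm⁴.
By symmetry the centroid is at mid-height, ȳ = 13 cm.
All pieces are centred on the horizontal axis through the centroid, so I = ΣĪ (holes subtracted) = 10384.4 cm⁴.

I_x ≈ 1.0384 × 10⁴ cm⁴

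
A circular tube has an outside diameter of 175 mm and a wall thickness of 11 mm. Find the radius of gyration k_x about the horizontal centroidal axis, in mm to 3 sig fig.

Split into non-overlapping primitives; take the origin at the lower-left of the bounding box.
Outer circle: ⌀175, A = 24 053 mm², y = 87.5 mm, Ī = 46 038 598 mm⁴.
Bore (subtracted): ⌀153, A = 18 385 mm², y = 87.5 mm, Ī = 26 898 968 mm⁴.
By symmetry the centroid is at mid-height, ȳ = 87.5 mm.
All pieces are centred on the horizontal centroidal axis, so I = ΣĪ (holes subtracted) = 19 139 630 mm⁴.
Radius of gyration: k = √(I/A) = √(19 139 630 / 5667.4) = 58.113 mm.

k_x ≈ 58.1 mm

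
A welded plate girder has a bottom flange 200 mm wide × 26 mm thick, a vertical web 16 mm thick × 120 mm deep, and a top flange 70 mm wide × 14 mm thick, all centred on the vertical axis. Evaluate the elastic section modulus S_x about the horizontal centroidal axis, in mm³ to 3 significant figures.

S_x ≈ 2.00 × 10⁵ mm³

Decompose the section into non-overlapping parts with the origin at the bottom-left of its bounding rectangle.
Bottom plate: 200 × 26, A = 5 200 mm², y = 13 mm, Ī = 292 933 mm⁴.
Web plate: 16 × 120, A = 1 920 mm², y = 86 mm, Ī = 2 304 000 mm⁴.
Top plate: 70 × 14, A = 980 mm², y = 153 mm, Ī = 16 007 mm⁴.
Centroid: ȳ = ΣA·y / ΣA = 47.242 mm.
Transfer each piece to the horizontal centroidal axis using Ī + A·d² with d = y − 47.242:
  bottom plate: d = -34.242 mm → contributes +6 390 000 mm⁴
  web plate: d = 38.758 mm → contributes +5 188 194 mm⁴
  top plate: d = 105.76 mm → contributes +10 977 071 mm⁴
Total I = 22 555 266 mm⁴.
Extreme fibre distance c = 112.76 mm; S = I/c = 200 032 mm³.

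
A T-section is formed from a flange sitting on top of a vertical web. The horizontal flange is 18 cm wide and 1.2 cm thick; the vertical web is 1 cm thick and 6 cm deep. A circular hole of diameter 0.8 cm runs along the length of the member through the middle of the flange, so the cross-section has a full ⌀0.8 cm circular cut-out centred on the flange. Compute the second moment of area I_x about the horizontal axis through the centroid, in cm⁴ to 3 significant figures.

I_x ≈ 81.1 cm⁴

Treat the section as a set of non-overlapping primitives; coordinates are from the bounding-box lower-left.
Flange: 18 × 1.2, A = 21.6 cm², y = 6.6 cm, Ī = 2.592 cm⁴.
Web: 1 × 6, A = 6 cm², y = 3 cm, Ī = 18 cm⁴.
Hole (subtracted): ⌀0.8, A = 0.50265 cm², y = 6.6 cm, Ī = 0.020106 cm⁴.
Centroid: ȳ = ΣA·y / ΣA = 5.8029 cm.
Transfer each piece to the horizontal axis through the centroid using Ī + A·d² with d = y − 5.8029:
  flange: d = 0.79713 cm → contributes +16.317 cm⁴
  web: d = -2.8029 cm → contributes +65.137 cm⁴
  hole: d = 0.79713 cm → contributes −0.3395 cm⁴
Total I = 81.114 cm⁴.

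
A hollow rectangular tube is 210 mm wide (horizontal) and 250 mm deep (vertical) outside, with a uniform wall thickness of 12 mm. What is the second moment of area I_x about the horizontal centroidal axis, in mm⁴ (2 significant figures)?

Treat the section as a set of non-overlapping primitives; coordinates are from the bounding-box lower-left.
Outer rectangle: 210 × 250, A = 52 500 mm², y = 125 mm, Ī = 273 437 500 mm⁴.
Inner void (subtracted): 186 × 226, A = 42 036 mm², y = 125 mm, Ī = 178 919 228 mm⁴.
By symmetry the centroid is at mid-height, ȳ = 125 mm.
All pieces are centred on the horizontal centroidal axis, so I = ΣĪ (holes subtracted) = 94 518 272 mm⁴.

I_x ≈ 9.5 × 10⁷ mm⁴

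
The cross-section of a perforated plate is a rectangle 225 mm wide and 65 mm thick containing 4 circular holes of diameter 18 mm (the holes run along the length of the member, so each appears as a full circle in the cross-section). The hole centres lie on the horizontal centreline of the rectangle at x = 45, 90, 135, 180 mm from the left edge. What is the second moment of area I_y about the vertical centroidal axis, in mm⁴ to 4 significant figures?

I_y ≈ 5.910 × 10⁷ mm⁴

Break the section into simple shapes (no overlaps), measuring from the bottom-left corner of the bounding box.
Plate: 225 × 65, A = 14 625 mm², x = 112.5 mm, Ī = 61 699 219 mm⁴.
Hole 1 (subtracted): ⌀18, A = 254.469 mm², x = 45 mm, Ī = 5 153 mm⁴.
Hole 2 (subtracted): ⌀18, A = 254.469 mm², x = 90 mm, Ī = 5 153 mm⁴.
Hole 3 (subtracted): ⌀18, A = 254.469 mm², x = 135 mm, Ī = 5 153 mm⁴.
Hole 4 (subtracted): ⌀18, A = 254.469 mm², x = 180 mm, Ī = 5 153 mm⁴.
By symmetry the centroid is at mid-width, x̄ = 112.5 mm.
Transfer each piece to the vertical centroidal axis using Ī + A·d² with d = x − 112.5:
  plate: d = 0 mm → contributes +61 699 219 mm⁴
  hole 1: d = -67.5 mm → contributes −1 164 577 mm⁴
  hole 2: d = -22.5 mm → contributes −133 978 mm⁴
  hole 3: d = 22.5 mm → contributes −133 978 mm⁴
  hole 4: d = 67.5 mm → contributes −1 164 577 mm⁴
Total I = 59 102 108 mm⁴.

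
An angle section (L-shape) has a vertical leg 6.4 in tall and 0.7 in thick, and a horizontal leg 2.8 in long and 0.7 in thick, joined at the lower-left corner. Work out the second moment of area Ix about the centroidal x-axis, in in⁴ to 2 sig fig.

Decompose the section into non-overlapping parts with the origin at the bottom-left of its bounding rectangle.
Vertical leg: 0.7 × 6.4, A = 4.48 in², y = 3.2 in, Ī = 15.29 in⁴.
Horizontal leg (remainder): 2.1 × 0.7, A = 1.47 in², y = 0.35 in, Ī = 0.06003 in⁴.
Centroid: ȳ = ΣA·y / ΣA = 2.496 in.
Transfer each piece to the centroidal x-axis using Ī + A·d² with d = y − 2.496:
  vertical leg: d = 0.7041 in → contributes +17.51 in⁴
  horizontal leg (remainder): d = -2.146 in → contributes +6.829 in⁴
Total I = 24.34 in⁴.

Ix ≈ 24 in⁴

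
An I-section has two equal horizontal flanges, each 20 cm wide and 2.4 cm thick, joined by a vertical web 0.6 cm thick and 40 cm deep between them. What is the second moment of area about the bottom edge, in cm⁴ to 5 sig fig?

I_base ≈ 1.0660 × 10⁵ cm⁴

Decompose the section into non-overlapping parts with the origin at the bottom-left of its bounding rectangle.
Bottom flange: 20 × 2.4, A = 48 cm², y = 1.2 cm, Ī = 23.04 cm⁴.
Web: 0.6 × 40, A = 24 cm², y = 22.4 cm, Ī = 3 200 cm⁴.
Top flange: 20 × 2.4, A = 48 cm², y = 43.6 cm, Ī = 23.04 cm⁴.
Transfer each piece to a horizontal axis along the bottom face using Ī + A·d² with d = y − 0:
  bottom flange: d = 1.2 cm → contributes +92.16 cm⁴
  web: d = 22.4 cm → contributes +15242.24 cm⁴
  top flange: d = 43.6 cm → contributes +91269.12 cm⁴
Total I = 106603.5 cm⁴.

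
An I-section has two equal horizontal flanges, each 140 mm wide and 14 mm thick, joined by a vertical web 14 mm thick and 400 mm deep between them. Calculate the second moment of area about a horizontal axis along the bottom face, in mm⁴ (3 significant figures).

I_base ≈ 6.79 × 10⁸ mm⁴

Decompose the section into non-overlapping parts with the origin at the bottom-left of its bounding rectangle.
Bottom flange: 140 × 14, A = 1 960 mm², y = 7 mm, Ī = 32 013 mm⁴.
Web: 14 × 400, A = 5 600 mm², y = 214 mm, Ī = 74 666 667 mm⁴.
Top flange: 140 × 14, A = 1 960 mm², y = 421 mm, Ī = 32 013 mm⁴.
Transfer each piece to a horizontal axis along the bottom face using Ī + A·d² with d = y − 0:
  bottom flange: d = 7 mm → contributes +128 053 mm⁴
  web: d = 214 mm → contributes +331 124 267 mm⁴
  top flange: d = 421 mm → contributes +347 424 373 mm⁴
Total I = 678 676 693 mm⁴.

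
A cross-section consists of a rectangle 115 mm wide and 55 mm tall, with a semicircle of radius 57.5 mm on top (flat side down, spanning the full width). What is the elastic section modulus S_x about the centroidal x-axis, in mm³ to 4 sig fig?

S_x ≈ 1.701 × 10⁵ mm³

Treat the section as a set of non-overlapping primitives; coordinates are from the bounding-box lower-left.
Rectangular body: 115 × 55, A = 6 325 mm², y = 27.5 mm, Ī = 1 594 427 mm⁴.
Semicircular cap: semicircle r = 57.5, A = 5193.45 mm², y = 79.4038 mm, Ī = 1 199 785 mm⁴.
Centroid: ȳ = ΣA·y / ΣA = 50.9024 mm.
Transfer each piece to the centroidal x-axis using Ī + A·d² with d = y − 50.9024:
  rectangular body: d = -23.4024 mm → contributes +5 058 456 mm⁴
  semicircular cap: d = 28.5014 mm → contributes +5 418 561 mm⁴
Total I = 10 477 018 mm⁴.
Extreme fibre distance c = 61.5976 mm; S = I/c = 170 088 mm³.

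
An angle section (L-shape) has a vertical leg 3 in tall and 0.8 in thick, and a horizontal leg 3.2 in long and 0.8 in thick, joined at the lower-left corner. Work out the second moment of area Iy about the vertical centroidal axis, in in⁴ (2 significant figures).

Iy ≈ 3.8 in⁴

Break the section into simple shapes (no overlaps), measuring from the bottom-left corner of the bounding box.
Vertical leg: 0.8 × 3, A = 2.4 in², x = 0.4 in, Ī = 0.128 in⁴.
Horizontal leg (remainder): 2.4 × 0.8, A = 1.92 in², x = 2 in, Ī = 0.9216 in⁴.
Centroid: x̄ = ΣA·x / ΣA = 1.111 in.
Transfer each piece to the vertical centroidal axis using Ī + A·d² with d = x − 1.111:
  vertical leg: d = -0.7111 in → contributes +1.342 in⁴
  horizontal leg (remainder): d = 0.8889 in → contributes +2.439 in⁴
Total I = 3.78 in⁴.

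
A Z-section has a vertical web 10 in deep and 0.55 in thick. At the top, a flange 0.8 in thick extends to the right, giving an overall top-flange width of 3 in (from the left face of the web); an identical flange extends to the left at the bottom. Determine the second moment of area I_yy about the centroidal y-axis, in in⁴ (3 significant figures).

I_yy ≈ 10.9 in⁴

Decompose the section into non-overlapping parts with the origin at the bottom-left of its bounding rectangle.
Web: 0.55 × 10, A = 5.5 in², x = 2.725 in, Ī = 0.13865 in⁴.
Top flange (beyond web): 2.45 × 0.8, A = 1.96 in², x = 4.225 in, Ī = 0.98041 in⁴.
Bottom flange (beyond web): 2.45 × 0.8, A = 1.96 in², x = 1.225 in, Ī = 0.98041 in⁴.
Centroid: x̄ = ΣA·x / ΣA = 2.725 in.
Transfer each piece to the centroidal y-axis using Ī + A·d² with d = x − 2.725:
  web: d = 0 in → contributes +0.13865 in⁴
  top flange (beyond web): d = 1.5 in → contributes +5.3904 in⁴
  bottom flange (beyond web): d = -1.5 in → contributes +5.3904 in⁴
Total I = 10.919 in⁴.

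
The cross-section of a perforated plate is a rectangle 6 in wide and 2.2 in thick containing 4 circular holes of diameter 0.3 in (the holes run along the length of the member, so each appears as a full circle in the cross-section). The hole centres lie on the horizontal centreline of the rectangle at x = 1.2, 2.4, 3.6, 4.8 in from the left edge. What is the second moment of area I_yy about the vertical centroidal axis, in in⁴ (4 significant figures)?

I_yy ≈ 39.09 in⁴

Break the section into simple shapes (no overlaps), measuring from the bottom-left corner of the bounding box.
Plate: 6 × 2.2, A = 13.2 in², x = 3 in, Ī = 39.6 in⁴.
Hole 1 (subtracted): ⌀0.3, A = 0.0706858 in², x = 1.2 in, Ī = 0.000397608 in⁴.
Hole 2 (subtracted): ⌀0.3, A = 0.0706858 in², x = 2.4 in, Ī = 0.000397608 in⁴.
Hole 3 (subtracted): ⌀0.3, A = 0.0706858 in², x = 3.6 in, Ī = 0.000397608 in⁴.
Hole 4 (subtracted): ⌀0.3, A = 0.0706858 in², x = 4.8 in, Ī = 0.000397608 in⁴.
By symmetry the centroid is at mid-width, x̄ = 3 in.
Transfer each piece to the vertical centroidal axis using Ī + A·d² with d = x − 3:
  plate: d = 0 in → contributes +39.6 in⁴
  hole 1: d = -1.8 in → contributes −0.22942 in⁴
  hole 2: d = -0.6 in → contributes −0.0258445 in⁴
  hole 3: d = 0.6 in → contributes −0.0258445 in⁴
  hole 4: d = 1.8 in → contributes −0.22942 in⁴
Total I = 39.0895 in⁴.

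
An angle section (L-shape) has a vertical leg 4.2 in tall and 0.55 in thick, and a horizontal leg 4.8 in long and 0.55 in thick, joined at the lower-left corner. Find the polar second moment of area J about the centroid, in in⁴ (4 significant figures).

J ≈ 17.59 in⁴

Break the section into simple shapes (no overlaps), measuring from the bottom-left corner of the bounding box.
Vertical leg: 0.55 × 4.2, A = 2.31 in², y = 2.1 in, Ī = 3.3957 in⁴.
Horizontal leg (remainder): 4.25 × 0.55, A = 2.3375 in², y = 0.275 in, Ī = 0.0589245 in⁴.
Centroid: ȳ = ΣA·y / ΣA = 1.1821 in.
Transfer each piece to the centroidal x-axis using Ī + A·d² with d = y − 1.1821:
  vertical leg: d = 0.917899 in → contributes +5.34197 in⁴
  horizontal leg (remainder): d = -0.907101 in → contributes +1.98229 in⁴
Total I = 7.32426 in⁴.
For the y-axis: x̄ = 1.4821 in.
Repeating about the centroidal y-axis gives I_y = 10.2688 in⁴.
Polar second moment: J = I_x + I_y = 17.5931 in⁴.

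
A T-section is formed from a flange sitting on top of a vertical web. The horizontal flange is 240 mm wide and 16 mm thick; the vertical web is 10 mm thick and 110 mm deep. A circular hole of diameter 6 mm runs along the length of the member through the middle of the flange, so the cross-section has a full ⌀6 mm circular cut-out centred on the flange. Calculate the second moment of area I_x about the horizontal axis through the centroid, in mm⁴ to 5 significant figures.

Break the section into simple shapes (no overlaps), measuring from the bottom-left corner of the bounding box.
Flange: 240 × 16, A = 3 840 mm², y = 118 mm, Ī = 81 920 mm⁴.
Web: 10 × 110, A = 1 100 mm², y = 55 mm, Ī = 1 109 167 mm⁴.
Hole (subtracted): ⌀6, A = 28.27433 mm², y = 118 mm, Ī = 63.61725 mm⁴.
Centroid: ȳ = ΣA·y / ΣA = 103.8909 mm.
Transfer each piece to the horizontal axis through the centroid using Ī + A·d² with d = y − 103.8909:
  flange: d = 14.10909 mm → contributes +846335.5 mm⁴
  web: d = -48.89091 mm → contributes +3 738 519 mm⁴
  hole: d = 14.10909 mm → contributes −5692.091 mm⁴
Total I = 4 579 163 mm⁴.

I_x ≈ 4.5792 × 10⁶ mm⁴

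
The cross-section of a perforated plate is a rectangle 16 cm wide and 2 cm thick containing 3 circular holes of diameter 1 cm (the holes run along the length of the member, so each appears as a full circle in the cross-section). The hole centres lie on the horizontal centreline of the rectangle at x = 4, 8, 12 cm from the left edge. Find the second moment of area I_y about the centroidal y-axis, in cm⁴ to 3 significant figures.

I_y ≈ 657 cm⁴

Treat the section as a set of non-overlapping primitives; coordinates are from the bounding-box lower-left.
Plate: 16 × 2, A = 32 cm², x = 8 cm, Ī = 682.67 cm⁴.
Hole 1 (subtracted): ⌀1, A = 0.7854 cm², x = 4 cm, Ī = 0.049087 cm⁴.
Hole 2 (subtracted): ⌀1, A = 0.7854 cm², x = 8 cm, Ī = 0.049087 cm⁴.
Hole 3 (subtracted): ⌀1, A = 0.7854 cm², x = 12 cm, Ī = 0.049087 cm⁴.
By symmetry the centroid is at mid-width, x̄ = 8 cm.
Transfer each piece to the centroidal y-axis using Ī + A·d² with d = x − 8:
  plate: d = 0 cm → contributes +682.67 cm⁴
  hole 1: d = -4 cm → contributes −12.615 cm⁴
  hole 2: d = 0 cm → contributes −0.049087 cm⁴
  hole 3: d = 4 cm → contributes −12.615 cm⁴
Total I = 657.39 cm⁴.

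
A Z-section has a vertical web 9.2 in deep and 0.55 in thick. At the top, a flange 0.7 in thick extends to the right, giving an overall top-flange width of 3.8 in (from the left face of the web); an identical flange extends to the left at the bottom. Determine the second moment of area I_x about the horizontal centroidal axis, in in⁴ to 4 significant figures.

Split into non-overlapping primitives; take the origin at the lower-left of the bounding box.
Web: 0.55 × 9.2, A = 5.06 in², y = 4.6 in, Ī = 35.6899 in⁴.
Top flange (beyond web): 3.25 × 0.7, A = 2.275 in², y = 8.85 in, Ī = 0.0928958 in⁴.
Bottom flange (beyond web): 3.25 × 0.7, A = 2.275 in², y = 0.35 in, Ī = 0.0928958 in⁴.
Centroid: ȳ = ΣA·y / ΣA = 4.6 in.
Transfer each piece to the horizontal centroidal axis using Ī + A·d² with d = y − 4.6:
  web: d = 0 in → contributes +35.6899 in⁴
  top flange (beyond web): d = 4.25 in → contributes +41.1851 in⁴
  bottom flange (beyond web): d = -4.25 in → contributes +41.1851 in⁴
Total I = 118.06 in⁴.

I_x ≈ 118.1 in⁴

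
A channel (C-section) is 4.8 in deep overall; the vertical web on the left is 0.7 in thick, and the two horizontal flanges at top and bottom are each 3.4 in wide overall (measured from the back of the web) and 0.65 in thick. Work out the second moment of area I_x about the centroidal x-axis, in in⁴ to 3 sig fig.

I_x ≈ 21.7 in⁴

Break the section into simple shapes (no overlaps), measuring from the bottom-left corner of the bounding box.
Web: 0.7 × 4.8, A = 3.36 in², y = 2.4 in, Ī = 6.4512 in⁴.
Top flange (beyond web): 2.7 × 0.65, A = 1.755 in², y = 4.475 in, Ī = 0.061791 in⁴.
Bottom flange (beyond web): 2.7 × 0.65, A = 1.755 in², y = 0.325 in, Ī = 0.061791 in⁴.
By symmetry the centroid is at mid-height, ȳ = 2.4 in.
Transfer each piece to the centroidal x-axis using Ī + A·d² with d = y − 2.4:
  web: d = 0 in → contributes +6.4512 in⁴
  top flange (beyond web): d = 2.075 in → contributes +7.6182 in⁴
  bottom flange (beyond web): d = -2.075 in → contributes +7.6182 in⁴
Total I = 21.688 in⁴.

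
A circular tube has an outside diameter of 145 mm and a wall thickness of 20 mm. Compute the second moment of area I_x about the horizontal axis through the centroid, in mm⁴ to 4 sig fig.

Split into non-overlapping primitives; take the origin at the lower-left of the bounding box.
Outer circle: ⌀145, A = 16 513 mm², y = 72.5 mm, Ī = 21 699 109 mm⁴.
Bore (subtracted): ⌀105, A = 8659.01 mm², y = 72.5 mm, Ī = 5 966 602 mm⁴.
By symmetry the centroid is at mid-height, ȳ = 72.5 mm.
All pieces are centred on the horizontal axis through the centroid, so I = ΣĪ (holes subtracted) = 15 732 507 mm⁴.

I_x ≈ 1.573 × 10⁷ mm⁴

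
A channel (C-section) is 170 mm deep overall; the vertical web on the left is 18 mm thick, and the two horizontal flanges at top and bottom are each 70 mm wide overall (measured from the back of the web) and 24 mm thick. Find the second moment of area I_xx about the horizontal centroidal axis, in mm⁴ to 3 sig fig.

I_xx ≈ 2.08 × 10⁷ mm⁴

Split into non-overlapping primitives; take the origin at the lower-left of the bounding box.
Web: 18 × 170, A = 3 060 mm², y = 85 mm, Ī = 7 369 500 mm⁴.
Top flange (beyond web): 52 × 24, A = 1 248 mm², y = 158 mm, Ī = 59 904 mm⁴.
Bottom flange (beyond web): 52 × 24, A = 1 248 mm², y = 12 mm, Ī = 59 904 mm⁴.
By symmetry the centroid is at mid-height, ȳ = 85 mm.
Transfer each piece to the horizontal centroidal axis using Ī + A·d² with d = y − 85:
  web: d = 0 mm → contributes +7 369 500 mm⁴
  top flange (beyond web): d = 73 mm → contributes +6 710 496 mm⁴
  bottom flange (beyond web): d = -73 mm → contributes +6 710 496 mm⁴
Total I = 20 790 492 mm⁴.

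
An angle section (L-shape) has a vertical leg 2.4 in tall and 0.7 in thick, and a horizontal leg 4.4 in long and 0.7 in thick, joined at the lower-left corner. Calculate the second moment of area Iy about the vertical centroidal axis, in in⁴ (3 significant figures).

Iy ≈ 7.96 in⁴

Treat the section as a set of non-overlapping primitives; coordinates are from the bounding-box lower-left.
Vertical leg: 0.7 × 2.4, A = 1.68 in², x = 0.35 in, Ī = 0.0686 in⁴.
Horizontal leg (remainder): 3.7 × 0.7, A = 2.59 in², x = 2.55 in, Ī = 2.9548 in⁴.
Centroid: x̄ = ΣA·x / ΣA = 1.6844 in.
Transfer each piece to the vertical centroidal axis using Ī + A·d² with d = x − 1.6844:
  vertical leg: d = -1.3344 in → contributes +3.0602 in⁴
  horizontal leg (remainder): d = 0.86557 in → contributes +4.8952 in⁴
Total I = 7.9554 in⁴.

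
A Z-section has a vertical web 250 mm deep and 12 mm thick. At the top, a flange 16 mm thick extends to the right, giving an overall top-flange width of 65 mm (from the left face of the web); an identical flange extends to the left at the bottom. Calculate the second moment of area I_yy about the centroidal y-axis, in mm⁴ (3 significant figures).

Decompose the section into non-overlapping parts with the origin at the bottom-left of its bounding rectangle.
Web: 12 × 250, A = 3 000 mm², x = 59 mm, Ī = 36 000 mm⁴.
Top flange (beyond web): 53 × 16, A = 848 mm², x = 91.5 mm, Ī = 198 503 mm⁴.
Bottom flange (beyond web): 53 × 16, A = 848 mm², x = 26.5 mm, Ī = 198 503 mm⁴.
Centroid: x̄ = ΣA·x / ΣA = 59 mm.
Transfer each piece to the centroidal y-axis using Ī + A·d² with d = x − 59:
  web: d = 0 mm → contributes +36 000 mm⁴
  top flange (beyond web): d = 32.5 mm → contributes +1 094 203 mm⁴
  bottom flange (beyond web): d = -32.5 mm → contributes +1 094 203 mm⁴
Total I = 2 224 405 mm⁴.

I_yy ≈ 2.22 × 10⁶ mm⁴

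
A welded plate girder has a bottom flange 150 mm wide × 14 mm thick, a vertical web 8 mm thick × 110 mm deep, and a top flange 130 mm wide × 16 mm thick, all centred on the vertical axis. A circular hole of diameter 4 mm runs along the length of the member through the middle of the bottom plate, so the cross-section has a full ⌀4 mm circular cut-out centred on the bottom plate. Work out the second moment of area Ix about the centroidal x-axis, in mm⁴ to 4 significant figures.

Treat the section as a set of non-overlapping primitives; coordinates are from the bounding-box lower-left.
Bottom plate: 150 × 14, A = 2 100 mm², y = 7 mm, Ī = 34 300 mm⁴.
Web plate: 8 × 110, A = 880 mm², y = 69 mm, Ī = 887 333 mm⁴.
Top plate: 130 × 16, A = 2 080 mm², y = 132 mm, Ī = 44373.3 mm⁴.
Hole (subtracted): ⌀4, A = 12.5664 mm², y = 7 mm, Ī = 12.5664 mm⁴.
Centroid: ȳ = ΣA·y / ΣA = 69.3208 mm.
Transfer each piece to the centroidal x-axis using Ī + A·d² with d = y − 69.3208:
  bottom plate: d = -62.3208 mm → contributes +8 190 447 mm⁴
  web plate: d = -0.32078 mm → contributes +887 424 mm⁴
  top plate: d = 62.6792 mm → contributes +8 216 037 mm⁴
  hole: d = -62.3208 mm → contributes −48818.8 mm⁴
Total I = 17 245 090 mm⁴.

Ix ≈ 1.725 × 10⁷ mm⁴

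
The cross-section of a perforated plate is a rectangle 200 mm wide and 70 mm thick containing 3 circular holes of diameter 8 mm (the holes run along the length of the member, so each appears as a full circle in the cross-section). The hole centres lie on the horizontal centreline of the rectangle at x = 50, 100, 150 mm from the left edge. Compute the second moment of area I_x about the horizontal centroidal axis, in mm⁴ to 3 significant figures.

Treat the section as a set of non-overlapping primitives; coordinates are from the bounding-box lower-left.
Plate: 200 × 70, A = 14 000 mm², y = 35 mm, Ī = 5 716 667 mm⁴.
Hole 1 (subtracted): ⌀8, A = 50.265 mm², y = 35 mm, Ī = 201.06 mm⁴.
Hole 2 (subtracted): ⌀8, A = 50.265 mm², y = 35 mm, Ī = 201.06 mm⁴.
Hole 3 (subtracted): ⌀8, A = 50.265 mm², y = 35 mm, Ī = 201.06 mm⁴.
By symmetry the centroid is at mid-height, ȳ = 35 mm.
All pieces are centred on the horizontal centroidal axis, so I = ΣĪ (holes subtracted) = 5 716 063 mm⁴.

I_x ≈ 5.72 × 10⁶ mm⁴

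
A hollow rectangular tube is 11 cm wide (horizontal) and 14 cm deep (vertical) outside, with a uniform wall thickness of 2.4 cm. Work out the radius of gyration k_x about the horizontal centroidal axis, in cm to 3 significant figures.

k_x ≈ 4.67 cm

Break the section into simple shapes (no overlaps), measuring from the bottom-left corner of the bounding box.
Outer rectangle: 11 × 14, A = 154 cm², y = 7 cm, Ī = 2515.3 cm⁴.
Inner void (subtracted): 6.2 × 9.2, A = 57.04 cm², y = 7 cm, Ī = 402.32 cm⁴.
By symmetry the centroid is at mid-height, ȳ = 7 cm.
All pieces are centred on the horizontal centroidal axis, so I = ΣĪ (holes subtracted) = 2 113 cm⁴.
Radius of gyration: k = √(I/A) = √(2 113 / 96.96) = 4.6683 cm.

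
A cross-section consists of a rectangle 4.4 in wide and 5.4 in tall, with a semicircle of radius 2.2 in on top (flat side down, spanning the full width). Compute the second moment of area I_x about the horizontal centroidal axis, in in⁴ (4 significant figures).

I_x ≈ 136.4 in⁴

Treat the section as a set of non-overlapping primitives; coordinates are from the bounding-box lower-left.
Rectangular body: 4.4 × 5.4, A = 23.76 in², y = 2.7 in, Ī = 57.7368 in⁴.
Semicircular cap: semicircle r = 2.2, A = 7.60265 in², y = 6.33371 in, Ī = 2.57112 in⁴.
Centroid: ȳ = ΣA·y / ΣA = 3.58085 in.
Transfer each piece to the horizontal centroidal axis using Ī + A·d² with d = y − 3.58085:
  rectangular body: d = -0.880851 in → contributes +76.1722 in⁴
  semicircular cap: d = 2.75286 in → contributes +60.1858 in⁴
Total I = 136.358 in⁴.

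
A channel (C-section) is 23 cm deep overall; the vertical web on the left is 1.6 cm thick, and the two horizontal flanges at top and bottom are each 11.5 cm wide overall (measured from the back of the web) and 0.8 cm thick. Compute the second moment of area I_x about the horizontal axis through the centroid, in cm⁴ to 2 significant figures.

Decompose the section into non-overlapping parts with the origin at the bottom-left of its bounding rectangle.
Web: 1.6 × 23, A = 36.8 cm², y = 11.5 cm, Ī = 1 622 cm⁴.
Top flange (beyond web): 9.9 × 0.8, A = 7.92 cm², y = 22.6 cm, Ī = 0.4224 cm⁴.
Bottom flange (beyond web): 9.9 × 0.8, A = 7.92 cm², y = 0.4 cm, Ī = 0.4224 cm⁴.
By symmetry the centroid is at mid-height, ȳ = 11.5 cm.
Transfer each piece to the horizontal axis through the centroid using Ī + A·d² with d = y − 11.5:
  web: d = 0 cm → contributes +1 622 cm⁴
  top flange (beyond web): d = 11.1 cm → contributes +976.2 cm⁴
  bottom flange (beyond web): d = -11.1 cm → contributes +976.2 cm⁴
Total I = 3 575 cm⁴.

I_x ≈ 3600 cm⁴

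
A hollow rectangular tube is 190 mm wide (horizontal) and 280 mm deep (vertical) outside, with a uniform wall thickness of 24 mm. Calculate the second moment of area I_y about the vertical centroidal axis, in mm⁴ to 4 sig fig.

Break the section into simple shapes (no overlaps), measuring from the bottom-left corner of the bounding box.
Outer rectangle: 190 × 280, A = 53 200 mm², x = 95 mm, Ī = 160 043 333 mm⁴.
Inner void (subtracted): 142 × 232, A = 32 944 mm², x = 95 mm, Ī = 55 356 901 mm⁴.
By symmetry the centroid is at mid-width, x̄ = 95 mm.
All pieces are centred on the vertical centroidal axis, so I = ΣĪ (holes subtracted) = 104 686 432 mm⁴.

I_y ≈ 1.047 × 10⁸ mm⁴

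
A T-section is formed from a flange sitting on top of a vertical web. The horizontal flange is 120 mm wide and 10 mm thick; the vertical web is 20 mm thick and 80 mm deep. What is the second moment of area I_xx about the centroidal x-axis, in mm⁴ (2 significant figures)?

I_xx ≈ 2.3 × 10⁶ mm⁴

Split into non-overlapping primitives; take the origin at the lower-left of the bounding box.
Flange: 120 × 10, A = 1 200 mm², y = 85 mm, Ī = 10 000 mm⁴.
Web: 20 × 80, A = 1 600 mm², y = 40 mm, Ī = 853 333 mm⁴.
Centroid: ȳ = ΣA·y / ΣA = 59.29 mm.
Transfer each piece to the centroidal x-axis using Ī + A·d² with d = y − 59.29:
  flange: d = 25.71 mm → contributes +803 469 mm⁴
  web: d = -19.29 mm → contributes +1 448 435 mm⁴
Total I = 2 251 905 mm⁴.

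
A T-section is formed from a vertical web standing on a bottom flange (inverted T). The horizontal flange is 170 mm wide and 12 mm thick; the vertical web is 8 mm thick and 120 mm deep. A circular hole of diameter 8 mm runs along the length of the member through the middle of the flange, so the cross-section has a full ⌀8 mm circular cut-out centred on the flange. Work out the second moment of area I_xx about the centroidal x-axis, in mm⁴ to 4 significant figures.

I_xx ≈ 3.997 × 10⁶ mm⁴

Decompose the section into non-overlapping parts with the origin at the bottom-left of its bounding rectangle.
Flange: 170 × 12, A = 2 040 mm², y = 6 mm, Ī = 24 480 mm⁴.
Web: 8 × 120, A = 960 mm², y = 72 mm, Ī = 1 152 000 mm⁴.
Hole (subtracted): ⌀8, A = 50.2655 mm², y = 6 mm, Ī = 201.062 mm⁴.
Centroid: ȳ = ΣA·y / ΣA = 27.4799 mm.
Transfer each piece to the centroidal x-axis using Ī + A·d² with d = y − 27.4799:
  flange: d = -21.4799 mm → contributes +965 708 mm⁴
  web: d = 44.5201 mm → contributes +3 054 758 mm⁴
  hole: d = -21.4799 mm → contributes −23392.9 mm⁴
Total I = 3 997 073 mm⁴.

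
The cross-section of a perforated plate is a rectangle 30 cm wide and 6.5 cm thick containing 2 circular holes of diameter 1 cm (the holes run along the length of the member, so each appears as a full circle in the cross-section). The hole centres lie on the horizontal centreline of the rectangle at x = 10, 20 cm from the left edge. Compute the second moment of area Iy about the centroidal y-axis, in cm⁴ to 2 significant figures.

Iy ≈ 1.5 × 10⁴ cm⁴

Decompose the section into non-overlapping parts with the origin at the bottom-left of its bounding rectangle.
Plate: 30 × 6.5, A = 195 cm², x = 15 cm, Ī = 14 625 cm⁴.
Hole 1 (subtracted): ⌀1, A = 0.7854 cm², x = 10 cm, Ī = 0.04909 cm⁴.
Hole 2 (subtracted): ⌀1, A = 0.7854 cm², x = 20 cm, Ī = 0.04909 cm⁴.
By symmetry the centroid is at mid-width, x̄ = 15 cm.
Transfer each piece to the centroidal y-axis using Ī + A·d² with d = x − 15:
  plate: d = 0 cm → contributes +14 625 cm⁴
  hole 1: d = -5 cm → contributes −19.68 cm⁴
  hole 2: d = 5 cm → contributes −19.68 cm⁴
Total I = 14 586 cm⁴.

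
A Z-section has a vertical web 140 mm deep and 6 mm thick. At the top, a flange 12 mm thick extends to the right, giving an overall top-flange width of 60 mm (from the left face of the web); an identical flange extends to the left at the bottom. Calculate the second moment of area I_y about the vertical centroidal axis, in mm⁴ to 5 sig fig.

Break the section into simple shapes (no overlaps), measuring from the bottom-left corner of the bounding box.
Web: 6 × 140, A = 840 mm², x = 57 mm, Ī = 2 520 mm⁴.
Top flange (beyond web): 54 × 12, A = 648 mm², x = 87 mm, Ī = 157 464 mm⁴.
Bottom flange (beyond web): 54 × 12, A = 648 mm², x = 27 mm, Ī = 157 464 mm⁴.
Centroid: x̄ = ΣA·x / ΣA = 57 mm.
Transfer each piece to the vertical centroidal axis using Ī + A·d² with d = x − 57:
  web: d = 0 mm → contributes +2 520 mm⁴
  top flange (beyond web): d = 30 mm → contributes +740 664 mm⁴
  bottom flange (beyond web): d = -30 mm → contributes +740 664 mm⁴
Total I = 1 483 848 mm⁴.

I_y ≈ 1.4838 × 10⁶ mm⁴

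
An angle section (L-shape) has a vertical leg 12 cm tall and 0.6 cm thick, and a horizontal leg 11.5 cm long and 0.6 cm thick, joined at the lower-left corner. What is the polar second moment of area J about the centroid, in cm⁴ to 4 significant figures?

Treat the section as a set of non-overlapping primitives; coordinates are from the bounding-box lower-left.
Vertical leg: 0.6 × 12, A = 7.2 cm², y = 6 cm, Ī = 86.4 cm⁴.
Horizontal leg (remainder): 10.9 × 0.6, A = 6.54 cm², y = 0.3 cm, Ī = 0.1962 cm⁴.
Centroid: ȳ = ΣA·y / ΣA = 3.2869 cm.
Transfer each piece to the centroidal x-axis using Ī + A·d² with d = y − 3.2869:
  vertical leg: d = 2.7131 cm → contributes +139.399 cm⁴
  horizontal leg (remainder): d = -2.9869 cm → contributes +58.5433 cm⁴
Total I = 197.942 cm⁴.
For the y-axis: x̄ = 3.0369 cm.
Repeating about the centroidal y-axis gives I_y = 178.275 cm⁴.
Polar second moment: J = I_x + I_y = 376.217 cm⁴.

J ≈ 376.2 cm⁴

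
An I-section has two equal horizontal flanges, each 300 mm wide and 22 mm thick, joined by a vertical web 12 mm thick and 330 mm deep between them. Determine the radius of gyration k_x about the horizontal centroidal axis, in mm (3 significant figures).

k_x ≈ 161 mm

Break the section into simple shapes (no overlaps), measuring from the bottom-left corner of the bounding box.
Bottom flange: 300 × 22, A = 6 600 mm², y = 11 mm, Ī = 266 200 mm⁴.
Web: 12 × 330, A = 3 960 mm², y = 187 mm, Ī = 35 937 000 mm⁴.
Top flange: 300 × 22, A = 6 600 mm², y = 363 mm, Ī = 266 200 mm⁴.
By symmetry the centroid is at mid-height, ȳ = 187 mm.
Transfer each piece to the horizontal centroidal axis using Ī + A·d² with d = y − 187:
  bottom flange: d = -176 mm → contributes +204 707 800 mm⁴
  web: d = 0 mm → contributes +35 937 000 mm⁴
  top flange: d = 176 mm → contributes +204 707 800 mm⁴
Total I = 445 352 600 mm⁴.
Radius of gyration: k = √(I/A) = √(445 352 600 / 17 160) = 161.1 mm.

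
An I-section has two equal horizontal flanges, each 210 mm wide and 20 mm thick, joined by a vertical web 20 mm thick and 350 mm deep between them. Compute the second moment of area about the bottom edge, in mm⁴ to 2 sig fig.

Treat the section as a set of non-overlapping primitives; coordinates are from the bounding-box lower-left.
Bottom flange: 210 × 20, A = 4 200 mm², y = 10 mm, Ī = 140 000 mm⁴.
Web: 20 × 350, A = 7 000 mm², y = 195 mm, Ī = 71 458 333 mm⁴.
Top flange: 210 × 20, A = 4 200 mm², y = 380 mm, Ī = 140 000 mm⁴.
Transfer each piece to the base of the section using Ī + A·d² with d = y − 0:
  bottom flange: d = 10 mm → contributes +560 000 mm⁴
  web: d = 195 mm → contributes +337 633 333 mm⁴
  top flange: d = 380 mm → contributes +606 620 000 mm⁴
Total I = 944 813 333 mm⁴.

I_base ≈ 9.4 × 10⁸ mm⁴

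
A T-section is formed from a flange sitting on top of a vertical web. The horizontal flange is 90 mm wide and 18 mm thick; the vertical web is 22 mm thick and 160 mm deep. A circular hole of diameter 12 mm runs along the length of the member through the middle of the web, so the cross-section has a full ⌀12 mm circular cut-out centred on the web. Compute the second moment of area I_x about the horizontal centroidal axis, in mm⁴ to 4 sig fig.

I_x ≈ 1.625 × 10⁷ mm⁴

Treat the section as a set of non-overlapping primitives; coordinates are from the bounding-box lower-left.
Flange: 90 × 18, A = 1 620 mm², y = 169 mm, Ī = 43 740 mm⁴.
Web: 22 × 160, A = 3 520 mm², y = 80 mm, Ī = 7 509 333 mm⁴.
Hole (subtracted): ⌀12, A = 113.097 mm², y = 80 mm, Ī = 1017.88 mm⁴.
Centroid: ȳ = ΣA·y / ΣA = 108.682 mm.
Transfer each piece to the horizontal centroidal axis using Ī + A·d² with d = y − 108.682:
  flange: d = 60.3183 mm → contributes +5 937 786 mm⁴
  web: d = -28.6817 mm → contributes +10 405 021 mm⁴
  hole: d = -28.6817 mm → contributes −94056.1 mm⁴
Total I = 16 248 751 mm⁴.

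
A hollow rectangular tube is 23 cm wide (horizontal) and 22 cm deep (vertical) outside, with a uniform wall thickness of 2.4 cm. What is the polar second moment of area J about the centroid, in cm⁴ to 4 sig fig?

J ≈ 2.636 × 10⁴ cm⁴

Decompose the section into non-overlapping parts with the origin at the bottom-left of its bounding rectangle.
Outer rectangle: 23 × 22, A = 506 cm², y = 11 cm, Ī = 20408.7 cm⁴.
Inner void (subtracted): 18.2 × 17.2, A = 313.04 cm², y = 11 cm, Ī = 7717.48 cm⁴.
By symmetry the centroid is at mid-height, ȳ = 11 cm.
All pieces are centred on the centroidal x-axis, so I = ΣĪ (holes subtracted) = 12691.2 cm⁴.
Repeating about the centroidal y-axis gives I_y = 13665.2 cm⁴.
Polar second moment: J = I_x + I_y = 26356.4 cm⁴.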